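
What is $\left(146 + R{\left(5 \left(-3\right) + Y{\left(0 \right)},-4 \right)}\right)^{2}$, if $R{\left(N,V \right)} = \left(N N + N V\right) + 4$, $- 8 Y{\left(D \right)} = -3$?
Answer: $\frac{730783089}{4096} \approx 1.7841 \cdot 10^{5}$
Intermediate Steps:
$Y{\left(D \right)} = \frac{3}{8}$ ($Y{\left(D \right)} = \left(- \frac{1}{8}\right) \left(-3\right) = \frac{3}{8}$)
$R{\left(N,V \right)} = 4 + N^{2} + N V$ ($R{\left(N,V \right)} = \left(N^{2} + N V\right) + 4 = 4 + N^{2} + N V$)
$\left(146 + R{\left(5 \left(-3\right) + Y{\left(0 \right)},-4 \right)}\right)^{2} = \left(146 + \left(4 + \left(5 \left(-3\right) + \frac{3}{8}\right)^{2} + \left(5 \left(-3\right) + \frac{3}{8}\right) \left(-4\right)\right)\right)^{2} = \left(146 + \left(4 + \left(-15 + \frac{3}{8}\right)^{2} + \left(-15 + \frac{3}{8}\right) \left(-4\right)\right)\right)^{2} = \left(146 + \left(4 + \left(- \frac{117}{8}\right)^{2} - - \frac{117}{2}\right)\right)^{2} = \left(146 + \left(4 + \frac{13689}{64} + \frac{117}{2}\right)\right)^{2} = \left(146 + \frac{17689}{64}\right)^{2} = \left(\frac{27033}{64}\right)^{2} = \frac{730783089}{4096}$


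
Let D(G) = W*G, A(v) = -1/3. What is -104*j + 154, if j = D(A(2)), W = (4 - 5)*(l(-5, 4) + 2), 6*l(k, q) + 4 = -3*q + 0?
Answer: 1594/9 ≈ 177.11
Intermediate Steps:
l(k, q) = -⅔ - q/2 (l(k, q) = -⅔ + (-3*q + 0)/6 = -⅔ + (-3*q)/6 = -⅔ - q/2)
A(v) = -⅓ (A(v) = -1*⅓ = -⅓)
W = ⅔ (W = (4 - 5)*((-⅔ - ½*4) + 2) = -((-⅔ - 2) + 2) = -(-8/3 + 2) = -1*(-⅔) = ⅔ ≈ 0.66667)
D(G) = 2*G/3
j = -2/9 (j = (⅔)*(-⅓) = -2/9 ≈ -0.22222)
-104*j + 154 = -104*(-2/9) + 154 = 208/9 + 154 = 1594/9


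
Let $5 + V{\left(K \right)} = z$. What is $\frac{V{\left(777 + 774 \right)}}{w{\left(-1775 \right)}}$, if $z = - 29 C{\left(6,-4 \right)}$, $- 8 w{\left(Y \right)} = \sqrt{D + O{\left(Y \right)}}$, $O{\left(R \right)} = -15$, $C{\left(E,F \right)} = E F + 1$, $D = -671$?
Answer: $\frac{2648 i \sqrt{14}}{49} \approx 202.2 i$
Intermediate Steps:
$C{\left(E,F \right)} = 1 + E F$
$w{\left(Y \right)} = - \frac{7 i \sqrt{14}}{8}$ ($w{\left(Y \right)} = - \frac{\sqrt{-671 - 15}}{8} = - \frac{\sqrt{-686}}{8} = - \frac{7 i \sqrt{14}}{8}$)
$z = 667$ ($z = - 29 \left(1 + 6 \left(-4\right)\right) = - 29 \left(1 - 24\right) = \left(-29\right) \left(-23\right) = 667$)
$V{\left(K \right)} = 662$ ($V{\left(K \right)} = -5 + 667 = 662$)
$\frac{V{\left(777 + 774 \right)}}{w{\left(-1775 \right)}} = \frac{662}{\left(- \frac{7}{8}\right) i \sqrt{14}} = 662 \frac{4 i \sqrt{14}}{49} = \frac{2648 i \sqrt{14}}{49}$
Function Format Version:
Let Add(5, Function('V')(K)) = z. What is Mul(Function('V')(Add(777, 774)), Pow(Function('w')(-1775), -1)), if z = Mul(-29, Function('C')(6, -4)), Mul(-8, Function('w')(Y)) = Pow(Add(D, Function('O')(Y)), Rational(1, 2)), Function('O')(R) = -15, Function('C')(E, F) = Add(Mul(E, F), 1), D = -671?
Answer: Mul(Rational(2648, 49), I, Pow(14, Rational(1, 2))) ≈ Mul(202.20, I)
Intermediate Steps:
Function('C')(E, F) = Add(1, Mul(E, F))
Function('w')(Y) = Mul(Rational(-7, 8), I, Pow(14, Rational(1, 2))) (Function('w')(Y) = Mul(Rational(-1, 8), Pow(Add(-671, -15), Rational(1, 2))) = Mul(Rational(-1, 8), Pow(-686, Rational(1, 2))) = Mul(Rational(-1, 8), Mul(7, I, Pow(14, Rational(1, 2)))) = Mul(Rational(-7, 8), I, Pow(14, Rational(1, 2))))
z = 667 (z = Mul(-29, Add(1, Mul(6, -4))) = Mul(-29, Add(1, -24)) = Mul(-29, -23) = 667)
Function('V')(K) = 662 (Function('V')(K) = Add(-5, 667) = 662)
Mul(Function('V')(Add(777, 774)), Pow(Function('w')(-1775), -1)) = Mul(662, Pow(Mul(Rational(-7, 8), I, Pow(14, Rational(1, 2))), -1)) = Mul(662, Mul(Rational(4, 49), I, Pow(14, Rational(1, 2)))) = Mul(Rational(2648, 49), I, Pow(14, Rational(1, 2)))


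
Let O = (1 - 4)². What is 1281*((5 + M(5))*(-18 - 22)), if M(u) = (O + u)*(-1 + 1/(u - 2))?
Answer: 222040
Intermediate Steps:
O = 9 (O = (-3)² = 9)
M(u) = (-1 + 1/(-2 + u))*(9 + u) (M(u) = (9 + u)*(-1 + 1/(u - 2)) = (9 + u)*(-1 + 1/(-2 + u)) = (-1 + 1/(-2 + u))*(9 + u))
1281*((5 + M(5))*(-18 - 22)) = 1281*((5 + (27 - 1*5² - 6*5)/(-2 + 5))*(-18 - 22)) = 1281*((5 + (27 - 1*25 - 30)/3)*(-40)) = 1281*((5 + (27 - 25 - 30)/3)*(-40)) = 1281*((5 + (⅓)*(-28))*(-40)) = 1281*((5 - 28/3)*(-40)) = 1281*(-13/3*(-40)) = 1281*(520/3) = 222040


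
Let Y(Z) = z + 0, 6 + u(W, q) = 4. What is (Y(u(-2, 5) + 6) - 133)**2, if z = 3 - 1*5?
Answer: 18225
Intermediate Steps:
u(W, q) = -2 (u(W, q) = -6 + 4 = -2)
z = -2 (z = 3 - 5 = -2)
Y(Z) = -2 (Y(Z) = -2 + 0 = -2)
(Y(u(-2, 5) + 6) - 133)**2 = (-2 - 133)**2 = (-135)**2 = 18225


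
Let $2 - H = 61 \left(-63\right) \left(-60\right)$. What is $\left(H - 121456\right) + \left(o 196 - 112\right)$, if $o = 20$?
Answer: $-348226$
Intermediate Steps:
$H = -230578$ ($H = 2 - 61 \left(-63\right) \left(-60\right) = 2 - \left(-3843\right) \left(-60\right) = 2 - 230580 = -230578$)
$\left(H - 121456\right) + \left(o 196 - 112\right) = \left(-230578 - 121456\right) + \left(20 \cdot 196 - 112\right) = -352034 + \left(3920 - 112\right) = -352034 + 3808 = -348226$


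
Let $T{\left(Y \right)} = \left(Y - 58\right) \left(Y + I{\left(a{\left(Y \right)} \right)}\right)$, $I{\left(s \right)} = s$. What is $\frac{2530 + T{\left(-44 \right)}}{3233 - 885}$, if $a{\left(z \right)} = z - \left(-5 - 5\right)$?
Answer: $\frac{5243}{1174} \approx 4.4659$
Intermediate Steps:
$a{\left(z \right)} = 10 + z$ ($a{\left(z \right)} = z - -10 = z + 10 = 10 + z$)
$T{\left(Y \right)} = \left(-58 + Y\right) \left(10 + 2 Y\right)$ ($T{\left(Y \right)} = \left(Y - 58\right) \left(Y + \left(10 + Y\right)\right) = \left(-58 + Y\right) \left(10 + 2 Y\right)$)
$\frac{2530 + T{\left(-44 \right)}}{3233 - 885} = \frac{2530 - \left(-4084 - 3872\right)}{3233 - 885} = \frac{2530 + \left(-580 + 4664 + 2 \cdot 1936\right)}{2348} = \left(2530 + \left(-580 + 4664 + 3872\right)\right) \frac{1}{2348} = \left(2530 + 7956\right) \frac{1}{2348} = 10486 \cdot \frac{1}{2348} = \frac{5243}{1174}$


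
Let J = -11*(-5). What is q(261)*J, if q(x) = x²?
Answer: 3746655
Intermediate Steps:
J = 55
q(261)*J = 261²*55 = 68121*55 = 3746655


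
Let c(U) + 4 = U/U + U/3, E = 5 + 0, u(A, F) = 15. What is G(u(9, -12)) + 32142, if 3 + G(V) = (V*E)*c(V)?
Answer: 32289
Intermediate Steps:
E = 5
c(U) = -3 + U/3 (c(U) = -4 + (U/U + U/3) = -4 + (1 + U*(1/3)) = -4 + (1 + U/3) = -3 + U/3)
G(V) = -3 + 5*V*(-3 + V/3) (G(V) = -3 + (V*5)*(-3 + V/3) = -3 + (5*V)*(-3 + V/3) = -3 + 5*V*(-3 + V/3))
G(u(9, -12)) + 32142 = (-3 + (5/3)*15*(-9 + 15)) + 32142 = (-3 + (5/3)*15*6) + 32142 = (-3 + 150) + 32142 = 147 + 32142 = 32289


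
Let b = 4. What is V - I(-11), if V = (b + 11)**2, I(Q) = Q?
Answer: 236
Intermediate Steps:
V = 225 (V = (4 + 11)**2 = 15**2 = 225)
V - I(-11) = 225 - 1*(-11) = 225 + 11 = 236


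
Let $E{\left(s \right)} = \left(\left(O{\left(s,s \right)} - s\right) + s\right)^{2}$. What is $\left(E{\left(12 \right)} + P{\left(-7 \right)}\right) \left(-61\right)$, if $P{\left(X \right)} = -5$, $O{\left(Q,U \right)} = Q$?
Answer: $-8479$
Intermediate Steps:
$E{\left(s \right)} = s^{2}$ ($E{\left(s \right)} = \left(\left(s - s\right) + s\right)^{2} = \left(0 + s\right)^{2} = s^{2}$)
$\left(E{\left(12 \right)} + P{\left(-7 \right)}\right) \left(-61\right) = \left(12^{2} - 5\right) \left(-61\right) = \left(144 - 5\right) \left(-61\right) = 139 \left(-61\right) = -8479$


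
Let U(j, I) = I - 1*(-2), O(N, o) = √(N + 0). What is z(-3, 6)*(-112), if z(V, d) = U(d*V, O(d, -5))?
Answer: -224 - 112*√6 ≈ -498.34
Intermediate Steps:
O(N, o) = √N
U(j, I) = 2 + I (U(j, I) = I + 2 = 2 + I)
z(V, d) = 2 + √d
z(-3, 6)*(-112) = (2 + √6)*(-112) = -224 - 112*√6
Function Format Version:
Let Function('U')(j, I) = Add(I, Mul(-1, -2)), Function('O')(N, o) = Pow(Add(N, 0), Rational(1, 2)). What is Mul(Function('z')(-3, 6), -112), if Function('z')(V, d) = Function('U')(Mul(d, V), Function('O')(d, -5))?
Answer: Add(-224, Mul(-112, Pow(6, Rational(1, 2)))) ≈ -498.34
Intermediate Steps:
Function('O')(N, o) = Pow(N, Rational(1, 2))
Function('U')(j, I) = Add(2, I) (Function('U')(j, I) = Add(I, 2) = Add(2, I))
Function('z')(V, d) = Add(2, Pow(d, Rational(1, 2)))
Mul(Function('z')(-3, 6), -112) = Mul(Add(2, Pow(6, Rational(1, 2))), -112) = Add(-224, Mul(-112, Pow(6, Rational(1, 2))))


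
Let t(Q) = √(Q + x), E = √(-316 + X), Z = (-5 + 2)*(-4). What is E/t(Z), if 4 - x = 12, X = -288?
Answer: I*√151 ≈ 12.288*I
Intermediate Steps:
x = -8 (x = 4 - 1*12 = 4 - 12 = -8)
Z = 12 (Z = -3*(-4) = 12)
E = 2*I*√151 (E = √(-316 - 288) = √(-604) = 2*I*√151 ≈ 24.576*I)
t(Q) = √(-8 + Q) (t(Q) = √(Q - 8) = √(-8 + Q))
E/t(Z) = (2*I*√151)/(√(-8 + 12)) = (2*I*√151)/(√4) = (2*I*√151)/2 = (2*I*√151)*(½) = I*√151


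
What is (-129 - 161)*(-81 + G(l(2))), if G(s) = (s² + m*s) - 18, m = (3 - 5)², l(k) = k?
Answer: 25230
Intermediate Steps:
m = 4 (m = (-2)² = 4)
G(s) = -18 + s² + 4*s (G(s) = (s² + 4*s) - 18 = -18 + s² + 4*s)
(-129 - 161)*(-81 + G(l(2))) = (-129 - 161)*(-81 + (-18 + 2² + 4*2)) = -290*(-81 + (-18 + 4 + 8)) = -290*(-81 - 6) = -290*(-87) = 25230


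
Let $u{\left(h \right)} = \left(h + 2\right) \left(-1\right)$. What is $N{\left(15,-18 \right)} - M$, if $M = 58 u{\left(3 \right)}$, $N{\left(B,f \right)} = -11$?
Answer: $279$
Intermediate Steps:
$u{\left(h \right)} = -2 - h$ ($u{\left(h \right)} = \left(2 + h\right) \left(-1\right) = -2 - h$)
$M = -290$ ($M = 58 \left(-2 - 3\right) = 58 \left(-5\right) = -290$)
$N{\left(15,-18 \right)} - M = -11 - -290 = -11 + 290 = 279$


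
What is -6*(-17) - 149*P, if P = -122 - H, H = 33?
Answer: 23197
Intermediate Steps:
P = -155 (P = -122 - 1*33 = -122 - 33 = -155)
-6*(-17) - 149*P = -6*(-17) - 149*(-155) = 102 + 23095 = 23197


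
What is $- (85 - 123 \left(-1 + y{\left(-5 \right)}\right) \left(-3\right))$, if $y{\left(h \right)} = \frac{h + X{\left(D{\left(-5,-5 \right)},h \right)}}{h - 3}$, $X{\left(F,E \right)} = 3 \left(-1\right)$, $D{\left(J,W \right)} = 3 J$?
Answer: $-85$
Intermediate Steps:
$X{\left(F,E \right)} = -3$
$y{\left(h \right)} = 1$ ($y{\left(h \right)} = \frac{h - 3}{h - 3} = \frac{-3 + h}{-3 + h} = 1$)
$- (85 - 123 \left(-1 + y{\left(-5 \right)}\right) \left(-3\right)) = - (85 - 123 \left(-1 + 1\right) \left(-3\right)) = - (85 - 123 \cdot 0 \left(-3\right)) = - (85 - 0) = - (85 + 0) = \left(-1\right) 85 = -85$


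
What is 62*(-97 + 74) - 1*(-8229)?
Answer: 6803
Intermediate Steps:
62*(-97 + 74) - 1*(-8229) = 62*(-23) + 8229 = -1426 + 8229 = 6803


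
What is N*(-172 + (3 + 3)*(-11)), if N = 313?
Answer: -74494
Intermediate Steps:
N*(-172 + (3 + 3)*(-11)) = 313*(-172 + (3 + 3)*(-11)) = 313*(-172 + 6*(-11)) = 313*(-172 - 66) = 313*(-238) = -74494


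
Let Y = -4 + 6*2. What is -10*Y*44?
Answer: -3520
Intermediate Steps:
Y = 8 (Y = -4 + 12 = 8)
-10*Y*44 = -10*8*44 = -80*44 = -3520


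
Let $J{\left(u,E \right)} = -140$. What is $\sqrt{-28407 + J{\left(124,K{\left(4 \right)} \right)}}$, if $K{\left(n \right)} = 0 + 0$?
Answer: $i \sqrt{28547} \approx 168.96 i$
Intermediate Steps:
$K{\left(n \right)} = 0$
$\sqrt{-28407 + J{\left(124,K{\left(4 \right)} \right)}} = \sqrt{-28407 - 140} = \sqrt{-28547} = i \sqrt{28547}$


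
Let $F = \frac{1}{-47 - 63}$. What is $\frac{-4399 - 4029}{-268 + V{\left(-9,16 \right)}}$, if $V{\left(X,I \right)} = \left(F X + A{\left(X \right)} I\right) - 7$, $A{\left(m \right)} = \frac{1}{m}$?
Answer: $\frac{8343720}{273929} \approx 30.459$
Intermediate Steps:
$F = - \frac{1}{110}$ ($F = \frac{1}{-110} = - \frac{1}{110} \approx -0.0090909$)
$V{\left(X,I \right)} = -7 - \frac{X}{110} + \frac{I}{X}$ ($V{\left(X,I \right)} = \left(- \frac{X}{110} + \frac{I}{X}\right) - 7 = -7 - \frac{X}{110} + \frac{I}{X}$)
$\frac{-4399 - 4029}{-268 + V{\left(-9,16 \right)}} = \frac{-4399 - 4029}{-268 - \left(\frac{761}{110} + \frac{16}{9}\right)} = - \frac{8428}{-268 + \left(-7 + \frac{9}{110} + 16 \left(- \frac{1}{9}\right)\right)} = - \frac{8428}{-268 - \frac{8609}{990}} = - \frac{8428}{- \frac{273929}{990}} = \left(-8428\right) \left(- \frac{990}{273929}\right) = \frac{8343720}{273929}$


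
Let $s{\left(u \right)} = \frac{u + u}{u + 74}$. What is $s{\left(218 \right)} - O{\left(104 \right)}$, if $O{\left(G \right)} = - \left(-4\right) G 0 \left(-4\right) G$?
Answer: $\frac{109}{73} \approx 1.4932$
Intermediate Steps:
$s{\left(u \right)} = \frac{2 u}{74 + u}$
$O{\left(G \right)} = 0$ ($O{\left(G \right)} = 4 G 0 G = 4 G 0 = 0$)
$s{\left(218 \right)} - O{\left(104 \right)} = 2 \cdot 218 \frac{1}{74 + 218} - 0 = 2 \cdot 218 \cdot \frac{1}{292} + 0 = \frac{109}{73} + 0 = \frac{109}{73}$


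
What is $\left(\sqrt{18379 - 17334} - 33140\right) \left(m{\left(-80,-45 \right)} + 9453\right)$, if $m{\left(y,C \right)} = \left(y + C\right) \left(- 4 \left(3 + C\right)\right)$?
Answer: $382667580 - 11547 \sqrt{1045} \approx 3.8229 \cdot 10^{8}$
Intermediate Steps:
$m{\left(y,C \right)} = \left(-12 - 4 C\right) \left(C + y\right)$ ($m{\left(y,C \right)} = \left(C + y\right) \left(-12 - 4 C\right) = \left(-12 - 4 C\right) \left(C + y\right)$)
$\left(\sqrt{18379 - 17334} - 33140\right) \left(m{\left(-80,-45 \right)} + 9453\right) = \left(\sqrt{18379 - 17334} - 33140\right) \left(\left(\left(-12\right) \left(-45\right) - -960 - 4 \left(-45\right)^{2} - \left(-180\right) \left(-80\right)\right) + 9453\right) = \left(\sqrt{1045} - 33140\right) \left(\left(540 + 960 - 8100 - 14400\right) + 9453\right) = \left(-33140 + \sqrt{1045}\right) \left(\left(540 + 960 - 8100 - 14400\right) + 9453\right) = \left(-33140 + \sqrt{1045}\right) \left(-21000 + 9453\right) = \left(-33140 + \sqrt{1045}\right) \left(-11547\right) = 382667580 - 11547 \sqrt{1045}$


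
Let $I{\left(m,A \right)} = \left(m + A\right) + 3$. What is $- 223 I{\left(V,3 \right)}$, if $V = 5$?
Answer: $-2453$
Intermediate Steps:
$I{\left(m,A \right)} = 3 + A + m$ ($I{\left(m,A \right)} = \left(A + m\right) + 3 = 3 + A + m$)
$- 223 I{\left(V,3 \right)} = - 223 \left(3 + 3 + 5\right) = \left(-223\right) 11 = -2453$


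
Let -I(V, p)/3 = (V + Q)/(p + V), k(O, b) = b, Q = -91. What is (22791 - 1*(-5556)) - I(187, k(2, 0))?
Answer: 5301177/187 ≈ 28349.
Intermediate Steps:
I(V, p) = -3*(-91 + V)/(V + p) (I(V, p) = -3*(V - 91)/(p + V) = -3*(-91 + V)/(V + p))
(22791 - 1*(-5556)) - I(187, k(2, 0)) = (22791 - 1*(-5556)) - 3*(91 - 1*187)/(187 + 0) = (22791 + 5556) - 3*(91 - 187)/187 = 28347 - 3*(-96)/187 = 28347 - 1*(-288/187) = 28347 + 288/187 = 5301177/187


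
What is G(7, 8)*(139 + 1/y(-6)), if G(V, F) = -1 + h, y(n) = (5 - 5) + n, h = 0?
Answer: -833/6 ≈ -138.83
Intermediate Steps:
y(n) = n (y(n) = 0 + n = n)
G(V, F) = -1 (G(V, F) = -1 + 0 = -1)
G(7, 8)*(139 + 1/y(-6)) = -(139 + 1/(-6)) = -(139 - ⅙) = -1*833/6 = -833/6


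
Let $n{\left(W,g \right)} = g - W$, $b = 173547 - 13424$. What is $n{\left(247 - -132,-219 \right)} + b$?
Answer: $159525$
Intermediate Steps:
$b = 160123$
$n{\left(247 - -132,-219 \right)} + b = \left(-219 - \left(247 - -132\right)\right) + 160123 = \left(-219 - \left(247 + 132\right)\right) + 160123 = \left(-219 - 379\right) + 160123 = -598 + 160123 = 159525$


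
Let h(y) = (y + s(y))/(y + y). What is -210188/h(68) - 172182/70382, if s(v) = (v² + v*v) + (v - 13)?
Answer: -1006761482249/329774861 ≈ -3052.9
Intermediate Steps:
s(v) = -13 + v + 2*v² (s(v) = (v² + v²) + (-13 + v) = 2*v² + (-13 + v) = -13 + v + 2*v²)
h(y) = (-13 + 2*y + 2*y²)/(2*y) (h(y) = (y + (-13 + y + 2*y²))/(y + y) = (-13 + 2*y + 2*y²)/((2*y)) = (-13 + 2*y + 2*y²)*(1/(2*y)) = (-13 + 2*y + 2*y²)/(2*y))
-210188/h(68) - 172182/70382 = -210188/(1 + 68 - 13/2/68) - 172182/70382 = -210188/(1 + 68 - 13/2*1/68) - 172182*1/70382 = -210188/(1 + 68 - 13/136) - 86091/35191 = -210188/9371/136 - 86091/35191 = -210188*136/9371 - 86091/35191 = -28585568/9371 - 86091/35191 = -1006761482249/329774861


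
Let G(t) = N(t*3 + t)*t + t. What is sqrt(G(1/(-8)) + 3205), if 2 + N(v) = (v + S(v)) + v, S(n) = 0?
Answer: sqrt(12821)/2 ≈ 56.615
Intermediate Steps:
N(v) = -2 + 2*v (N(v) = -2 + ((v + 0) + v) = -2 + (v + v) = -2 + 2*v)
G(t) = t + t*(-2 + 8*t) (G(t) = (-2 + 2*(t*3 + t))*t + t = (-2 + 2*(3*t + t))*t + t = (-2 + 2*(4*t))*t + t = (-2 + 8*t)*t + t = t*(-2 + 8*t) + t = t + t*(-2 + 8*t))
sqrt(G(1/(-8)) + 3205) = sqrt((-1 + 8/(-8))/(-8) + 3205) = sqrt(-(-1 + 8*(-1/8))/8 + 3205) = sqrt(-(-1 - 1)/8 + 3205) = sqrt(-1/8*(-2) + 3205) = sqrt(1/4 + 3205) = sqrt(12821/4) = sqrt(12821)/2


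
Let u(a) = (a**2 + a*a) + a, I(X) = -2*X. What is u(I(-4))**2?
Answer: 18496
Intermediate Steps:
u(a) = a + 2*a**2 (u(a) = (a**2 + a**2) + a = 2*a**2 + a = a + 2*a**2)
u(I(-4))**2 = ((-2*(-4))*(1 + 2*(-2*(-4))))**2 = (8*(1 + 2*8))**2 = (8*(1 + 16))**2 = (8*17)**2 = 136**2 = 18496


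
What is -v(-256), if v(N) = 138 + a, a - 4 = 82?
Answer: -224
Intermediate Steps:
a = 86 (a = 4 + 82 = 86)
v(N) = 224 (v(N) = 138 + 86 = 224)
-v(-256) = -1*224 = -224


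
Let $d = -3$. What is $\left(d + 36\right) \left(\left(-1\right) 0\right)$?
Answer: $0$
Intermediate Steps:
$\left(d + 36\right) \left(\left(-1\right) 0\right) = \left(-3 + 36\right) \left(\left(-1\right) 0\right) = 33 \cdot 0 = 0$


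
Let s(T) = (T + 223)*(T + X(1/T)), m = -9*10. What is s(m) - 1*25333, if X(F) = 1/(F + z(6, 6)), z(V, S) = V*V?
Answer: -120812447/3239 ≈ -37299.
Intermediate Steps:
z(V, S) = V**2
m = -90
X(F) = 1/(36 + F) (X(F) = 1/(F + 6**2) = 1/(F + 36) = 1/(36 + F))
s(T) = (223 + T)*(T + 1/(36 + 1/T)) (s(T) = (T + 223)*(T + 1/(36 + 1/T)) = (223 + T)*(T + 1/(36 + 1/T)))
s(m) - 1*25333 = -90*(223 - 90 + (1 + 36*(-90))*(223 - 90))/(1 + 36*(-90)) - 1*25333 = -90*(223 - 90 + (1 - 3240)*133)/(1 - 3240) - 25333 = -90*(223 - 90 - 3239*133)/(-3239) - 25333 = -90*(-1/3239)*(223 - 90 - 430787) - 25333 = -90*(-1/3239)*(-430654) - 25333 = -38758860/3239 - 25333 = -120812447/3239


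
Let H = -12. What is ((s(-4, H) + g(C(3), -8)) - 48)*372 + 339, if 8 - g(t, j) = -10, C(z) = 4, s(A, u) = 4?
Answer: -9333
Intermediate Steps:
g(t, j) = 18 (g(t, j) = 8 - 1*(-10) = 8 + 10 = 18)
((s(-4, H) + g(C(3), -8)) - 48)*372 + 339 = ((4 + 18) - 48)*372 + 339 = (22 - 48)*372 + 339 = -26*372 + 339 = -9672 + 339 = -9333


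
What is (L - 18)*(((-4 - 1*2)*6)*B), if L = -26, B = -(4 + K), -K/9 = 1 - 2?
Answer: -20592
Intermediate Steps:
K = 9 (K = -9*(1 - 2) = -9*(-1) = 9)
B = -13 (B = -(4 + 9) = -1*13 = -13)
(L - 18)*(((-4 - 1*2)*6)*B) = (-26 - 18)*(((-4 - 1*2)*6)*(-13)) = -44*(-4 - 2)*6*(-13) = -44*(-6*6)*(-13) = -(-1584)*(-13) = -44*468 = -20592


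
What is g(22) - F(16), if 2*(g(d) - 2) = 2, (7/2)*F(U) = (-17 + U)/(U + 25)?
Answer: 863/287 ≈ 3.0070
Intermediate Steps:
F(U) = 2*(-17 + U)/(7*(25 + U)) (F(U) = 2*((-17 + U)/(U + 25))/7 = 2*((-17 + U)/(25 + U))/7 = 2*(-17 + U)/(7*(25 + U)))
g(d) = 3 (g(d) = 2 + (½)*2 = 2 + 1 = 3)
g(22) - F(16) = 3 - 2*(-17 + 16)/(7*(25 + 16)) = 3 - 2*(-1)/(7*41) = 3 - 1*(-2/287) = 3 + 2/287 = 863/287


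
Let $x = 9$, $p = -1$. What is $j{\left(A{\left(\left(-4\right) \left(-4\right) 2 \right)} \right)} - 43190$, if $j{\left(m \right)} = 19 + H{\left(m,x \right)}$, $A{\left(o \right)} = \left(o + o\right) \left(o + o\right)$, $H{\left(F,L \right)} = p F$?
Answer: $-47267$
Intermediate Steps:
$H{\left(F,L \right)} = - F$
$A{\left(o \right)} = 4 o^{2}$ ($A{\left(o \right)} = 2 o 2 o = 4 o^{2}$)
$j{\left(m \right)} = 19 - m$
$j{\left(A{\left(\left(-4\right) \left(-4\right) 2 \right)} \right)} - 43190 = \left(19 - 4 \left(\left(-4\right) \left(-4\right) 2\right)^{2}\right) - 43190 = \left(19 - 4 \left(16 \cdot 2\right)^{2}\right) - 43190 = \left(19 - 4 \cdot 32^{2}\right) - 43190 = \left(19 - 4 \cdot 1024\right) - 43190 = \left(19 - 4096\right) - 43190 = -4077 - 43190 = -47267$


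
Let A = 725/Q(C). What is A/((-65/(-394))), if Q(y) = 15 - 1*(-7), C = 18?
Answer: 28565/143 ≈ 199.76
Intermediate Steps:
Q(y) = 22 (Q(y) = 15 + 7 = 22)
A = 725/22 ≈ 32.955
A/((-65/(-394))) = 725/(22*((-65/(-394)))) = 725/(22*((-65*(-1/394)))) = 725/(22*(65/394)) = (725/22)*(394/65) = 28565/143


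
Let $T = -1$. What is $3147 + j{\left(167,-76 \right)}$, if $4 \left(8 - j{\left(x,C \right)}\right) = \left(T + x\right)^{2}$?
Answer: $-3734$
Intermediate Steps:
$j{\left(x,C \right)} = 8 - \frac{\left(-1 + x\right)^{2}}{4}$
$3147 + j{\left(167,-76 \right)} = 3147 + \left(8 - \frac{\left(-1 + 167\right)^{2}}{4}\right) = 3147 + \left(8 - \frac{166^{2}}{4}\right) = 3147 + \left(8 - 6889\right) = 3147 - 6881 = -3734$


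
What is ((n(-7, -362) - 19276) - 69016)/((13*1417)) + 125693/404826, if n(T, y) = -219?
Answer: -307487737/68415594 ≈ -4.4944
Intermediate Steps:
((n(-7, -362) - 19276) - 69016)/((13*1417)) + 125693/404826 = ((-219 - 19276) - 69016)/((13*1417)) + 125693/404826 = (-19495 - 69016)/18421 + 125693*(1/404826) = -88511*1/18421 + 125693/404826 = -88511/18421 + 125693/404826 = -307487737/68415594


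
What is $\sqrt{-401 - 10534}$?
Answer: $27 i \sqrt{15} \approx 104.57 i$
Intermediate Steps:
$\sqrt{-401 - 10534} = \sqrt{-10935} = 27 i \sqrt{15}$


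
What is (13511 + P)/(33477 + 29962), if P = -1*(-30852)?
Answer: 44363/63439 ≈ 0.69930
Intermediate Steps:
P = 30852
(13511 + P)/(33477 + 29962) = (13511 + 30852)/(33477 + 29962) = 44363/63439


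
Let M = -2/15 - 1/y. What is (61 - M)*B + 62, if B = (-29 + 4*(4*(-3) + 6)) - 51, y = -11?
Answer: -1037258/165 ≈ -6286.4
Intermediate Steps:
M = -7/165 (M = -2/15 - 1/(-11) = -2*1/15 - 1*(-1/11) = -2/15 + 1/11 = -7/165 ≈ -0.042424)
B = -104 (B = (-29 + 4*(-12 + 6)) - 51 = (-29 + 4*(-6)) - 51 = (-29 - 24) - 51 = -53 - 51 = -104)
(61 - M)*B + 62 = (61 - 1*(-7/165))*(-104) + 62 = (61 + 7/165)*(-104) + 62 = (10072/165)*(-104) + 62 = -1047488/165 + 62 = -1037258/165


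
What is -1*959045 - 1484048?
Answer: -2443093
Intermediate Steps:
-1*959045 - 1484048 = -959045 - 1484048 = -2443093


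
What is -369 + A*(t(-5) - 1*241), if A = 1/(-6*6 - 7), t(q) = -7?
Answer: -15619/43 ≈ -363.23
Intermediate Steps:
A = -1/43 (A = 1/(-36 - 7) = 1/(-43) = -1/43 ≈ -0.023256)
-369 + A*(t(-5) - 1*241) = -369 - (-7 - 1*241)/43 = -369 - (-7 - 241)/43 = -369 - 1/43*(-248) = -369 + 248/43 = -15619/43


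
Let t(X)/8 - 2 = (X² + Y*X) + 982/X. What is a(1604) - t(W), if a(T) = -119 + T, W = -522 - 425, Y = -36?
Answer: -7051106977/947 ≈ -7.4457e+6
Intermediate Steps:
W = -947
t(X) = 16 - 288*X + 8*X² + 7856/X (t(X) = 16 + 8*((X² - 36*X) + 982/X) = 16 + 8*(X² - 36*X + 982/X) = 16 + (-288*X + 8*X² + 7856/X) = 16 - 288*X + 8*X² + 7856/X)
a(1604) - t(W) = (-119 + 1604) - (16 - 288*(-947) + 8*(-947)² + 7856/(-947)) = 1485 - (16 + 272736 + 8*896809 + 7856*(-1/947)) = 1485 - (16 + 272736 + 7174472 - 7856/947) = 1485 - 1*7052513272/947 = 1485 - 7052513272/947 = -7051106977/947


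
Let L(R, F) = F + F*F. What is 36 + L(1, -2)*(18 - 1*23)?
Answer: 26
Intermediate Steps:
L(R, F) = F + F²
36 + L(1, -2)*(18 - 1*23) = 36 + (-2*(1 - 2))*(18 - 1*23) = 36 + (-2*(-1))*(18 - 23) = 36 + 2*(-5) = 36 - 10 = 26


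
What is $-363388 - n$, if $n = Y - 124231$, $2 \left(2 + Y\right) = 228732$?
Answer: $-353521$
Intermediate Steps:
$Y = 114364$ ($Y = -2 + \frac{1}{2} \cdot 228732 = -2 + 114366 = 114364$)
$n = -9867$ ($n = 114364 - 124231 = -9867$)
$-363388 - n = -363388 - -9867 = -363388 + 9867 = -353521$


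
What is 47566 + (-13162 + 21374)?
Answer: 55778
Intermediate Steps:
47566 + (-13162 + 21374) = 47566 + 8212 = 55778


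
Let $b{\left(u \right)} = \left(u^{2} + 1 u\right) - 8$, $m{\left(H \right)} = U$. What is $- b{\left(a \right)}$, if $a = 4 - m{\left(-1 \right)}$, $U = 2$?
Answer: $2$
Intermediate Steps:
$m{\left(H \right)} = 2$
$a = 2$ ($a = 4 - 2 = 2$)
$b{\left(u \right)} = -8 + u + u^{2}$ ($b{\left(u \right)} = \left(u^{2} + u\right) - 8 = \left(u + u^{2}\right) - 8 = -8 + u + u^{2}$)
$- b{\left(a \right)} = - (-8 + 2 + 2^{2}) = - (-8 + 2 + 4) = \left(-1\right) \left(-2\right) = 2$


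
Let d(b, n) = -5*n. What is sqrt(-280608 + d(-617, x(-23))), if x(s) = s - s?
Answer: 4*I*sqrt(17538) ≈ 529.72*I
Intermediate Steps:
x(s) = 0
sqrt(-280608 + d(-617, x(-23))) = sqrt(-280608 - 5*0) = sqrt(-280608 + 0) = sqrt(-280608) = 4*I*sqrt(17538)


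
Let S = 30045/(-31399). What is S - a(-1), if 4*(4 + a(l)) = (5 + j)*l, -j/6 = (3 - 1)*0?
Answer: 539199/125596 ≈ 4.2931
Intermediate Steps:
j = 0 (j = -6*(3 - 1)*0 = -12*0 = -6*0 = 0)
a(l) = -4 + 5*l/4 (a(l) = -4 + ((5 + 0)*l)/4 = -4 + (5*l)/4 = -4 + 5*l/4)
S = -30045/31399 (S = 30045*(-1/31399) = -30045/31399 ≈ -0.95688)
S - a(-1) = -30045/31399 - (-4 + (5/4)*(-1)) = -30045/31399 - (-4 - 5/4) = -30045/31399 - 1*(-21/4) = -30045/31399 + 21/4 = 539199/125596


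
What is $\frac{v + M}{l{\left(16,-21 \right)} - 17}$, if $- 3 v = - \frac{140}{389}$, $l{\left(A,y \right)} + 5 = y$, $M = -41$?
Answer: $\frac{47707}{50181} \approx 0.9507$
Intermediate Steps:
$l{\left(A,y \right)} = -5 + y$
$v = \frac{140}{1167}$ ($v = - \frac{\left(-140\right) \frac{1}{389}}{3} = \left(- \frac{1}{3}\right) \left(- \frac{140}{389}\right) = \frac{140}{1167} \approx 0.11997$)
$\frac{v + M}{l{\left(16,-21 \right)} - 17} = \frac{\frac{140}{1167} - 41}{\left(-5 - 21\right) - 17} = - \frac{47707}{1167 \left(-26 - 17\right)} = - \frac{47707}{1167 \left(-43\right)} = \left(- \frac{47707}{1167}\right) \left(- \frac{1}{43}\right) = \frac{47707}{50181}$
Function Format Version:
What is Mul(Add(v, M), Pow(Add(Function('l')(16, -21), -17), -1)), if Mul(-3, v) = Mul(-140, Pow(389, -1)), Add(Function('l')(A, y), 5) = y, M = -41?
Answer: Rational(47707, 50181) ≈ 0.95070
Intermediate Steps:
Function('l')(A, y) = Add(-5, y)
v = Rational(140, 1167) (v = Mul(Rational(-1, 3), Mul(-140, Pow(389, -1))) = Mul(Rational(-1, 3), Mul(-140, Rational(1, 389))) = Mul(Rational(-1, 3), Rational(-140, 389)) = Rational(140, 1167) ≈ 0.11997)
Mul(Add(v, M), Pow(Add(Function('l')(16, -21), -17), -1)) = Mul(Add(Rational(140, 1167), -41), Pow(Add(Add(-5, -21), -17), -1)) = Mul(Rational(-47707, 1167), Pow(Add(-26, -17), -1)) = Mul(Rational(-47707, 1167), Pow(-43, -1)) = Mul(Rational(-47707, 1167), Rational(-1, 43)) = Rational(47707, 50181)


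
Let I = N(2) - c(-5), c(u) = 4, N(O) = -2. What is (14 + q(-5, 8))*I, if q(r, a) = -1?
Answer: -78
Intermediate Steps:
I = -6 (I = -2 - 1*4 = -2 - 4 = -6)
(14 + q(-5, 8))*I = (14 - 1)*(-6) = 13*(-6) = -78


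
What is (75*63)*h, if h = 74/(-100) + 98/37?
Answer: 667359/74 ≈ 9018.4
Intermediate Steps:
h = 3531/1850 (h = 74*(-1/100) + 98*(1/37) = -37/50 + 98/37 = 3531/1850 ≈ 1.9086)
(75*63)*h = (75*63)*(3531/1850) = 4725*(3531/1850) = 667359/74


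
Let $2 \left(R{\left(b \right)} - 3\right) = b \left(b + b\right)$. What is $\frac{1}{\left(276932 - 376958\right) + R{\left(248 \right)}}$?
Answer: $- \frac{1}{38519} \approx -2.5961 \cdot 10^{-5}$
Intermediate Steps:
$R{\left(b \right)} = 3 + b^{2}$ ($R{\left(b \right)} = 3 + \frac{b \left(b + b\right)}{2} = 3 + \frac{b 2 b}{2} = 3 + \frac{2 b^{2}}{2} = 3 + b^{2}$)
$\frac{1}{\left(276932 - 376958\right) + R{\left(248 \right)}} = \frac{1}{\left(276932 - 376958\right) + \left(3 + 248^{2}\right)} = \frac{1}{\left(276932 - 376958\right) + \left(3 + 61504\right)} = \frac{1}{-100026 + 61507} = \frac{1}{-38519} = - \frac{1}{38519}$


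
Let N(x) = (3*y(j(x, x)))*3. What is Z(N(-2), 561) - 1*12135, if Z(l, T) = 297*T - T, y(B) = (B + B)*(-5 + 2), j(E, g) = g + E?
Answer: 153921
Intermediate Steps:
j(E, g) = E + g
y(B) = -6*B (y(B) = (2*B)*(-3) = -6*B)
N(x) = -108*x (N(x) = (3*(-6*(x + x)))*3 = (3*(-12*x))*3 = -36*x*3 = -108*x)
Z(l, T) = 296*T
Z(N(-2), 561) - 1*12135 = 296*561 - 1*12135 = 166056 - 12135 = 153921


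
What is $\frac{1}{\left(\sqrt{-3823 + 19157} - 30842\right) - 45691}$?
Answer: $- \frac{76533}{5857284755} - \frac{\sqrt{15334}}{5857284755} \approx -1.3087 \cdot 10^{-5}$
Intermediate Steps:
$\frac{1}{\left(\sqrt{-3823 + 19157} - 30842\right) - 45691} = \frac{1}{\left(\sqrt{15334} - 30842\right) - 45691} = \frac{1}{\left(-30842 + \sqrt{15334}\right) - 45691} = \frac{1}{-76533 + \sqrt{15334}}$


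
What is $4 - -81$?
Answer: $85$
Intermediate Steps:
$4 - -81 = 4 + 81 = 85$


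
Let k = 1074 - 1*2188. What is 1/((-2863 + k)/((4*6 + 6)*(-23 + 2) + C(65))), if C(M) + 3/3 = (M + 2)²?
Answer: -3858/3977 ≈ -0.97008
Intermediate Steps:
C(M) = -1 + (2 + M)² (C(M) = -1 + (M + 2)² = -1 + (2 + M)²)
k = -1114 (k = 1074 - 2188 = -1114)
1/((-2863 + k)/((4*6 + 6)*(-23 + 2) + C(65))) = 1/((-2863 - 1114)/((4*6 + 6)*(-23 + 2) + (-1 + (2 + 65)²))) = 1/(-3977/((24 + 6)*(-21) + (-1 + 67²))) = 1/(-3977/(30*(-21) + (-1 + 4489))) = 1/(-3977/(-630 + 4488)) = 1/(-3977/3858) = -3858/3977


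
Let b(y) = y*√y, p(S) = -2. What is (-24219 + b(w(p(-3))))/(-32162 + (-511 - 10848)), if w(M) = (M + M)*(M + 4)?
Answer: 8073/14507 + 16*I*√2/43521 ≈ 0.55649 + 0.00051992*I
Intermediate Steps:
w(M) = 2*M*(4 + M) (w(M) = (2*M)*(4 + M) = 2*M*(4 + M))
b(y) = y^(3/2)
(-24219 + b(w(p(-3))))/(-32162 + (-511 - 10848)) = (-24219 + (2*(-2)*(4 - 2))^(3/2))/(-32162 + (-511 - 10848)) = (-24219 + (2*(-2)*2)^(3/2))/(-32162 - 11359) = (-24219 + (-8)^(3/2))/(-43521) = (-24219 - 16*I*√2)*(-1/43521) = 8073/14507 + 16*I*√2/43521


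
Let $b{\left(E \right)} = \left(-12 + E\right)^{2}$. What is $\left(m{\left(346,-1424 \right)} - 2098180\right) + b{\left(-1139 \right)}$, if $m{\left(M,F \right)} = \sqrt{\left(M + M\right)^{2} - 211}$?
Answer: $-773379 + \sqrt{478653} \approx -7.7269 \cdot 10^{5}$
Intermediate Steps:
$m{\left(M,F \right)} = \sqrt{-211 + 4 M^{2}}$ ($m{\left(M,F \right)} = \sqrt{\left(2 M\right)^{2} - 211} = \sqrt{4 M^{2} - 211} = \sqrt{-211 + 4 M^{2}}$)
$\left(m{\left(346,-1424 \right)} - 2098180\right) + b{\left(-1139 \right)} = \left(\sqrt{-211 + 4 \cdot 346^{2}} - 2098180\right) + \left(-12 - 1139\right)^{2} = \left(\sqrt{-211 + 4 \cdot 119716} - 2098180\right) + \left(-1151\right)^{2} = \left(\sqrt{-211 + 478864} - 2098180\right) + 1324801 = \left(\sqrt{478653} - 2098180\right) + 1324801 = \left(-2098180 + \sqrt{478653}\right) + 1324801 = -773379 + \sqrt{478653}$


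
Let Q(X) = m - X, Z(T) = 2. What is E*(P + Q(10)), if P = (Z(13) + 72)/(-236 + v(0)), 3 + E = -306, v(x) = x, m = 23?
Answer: -462573/118 ≈ -3920.1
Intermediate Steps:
E = -309 (E = -3 - 306 = -309)
Q(X) = 23 - X
P = -37/118 (P = (2 + 72)/(-236 + 0) = 74/(-236) = 74*(-1/236) = -37/118 ≈ -0.31356)
E*(P + Q(10)) = -309*(-37/118 + (23 - 1*10)) = -309*(-37/118 + (23 - 10)) = -309*(-37/118 + 13) = -309*1497/118 = -462573/118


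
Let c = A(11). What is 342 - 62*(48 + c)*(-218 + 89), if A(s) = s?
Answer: 472224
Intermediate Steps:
c = 11
342 - 62*(48 + c)*(-218 + 89) = 342 - 62*(48 + 11)*(-218 + 89) = 342 - 3658*(-129) = 342 - 62*(-7611) = 342 + 471882 = 472224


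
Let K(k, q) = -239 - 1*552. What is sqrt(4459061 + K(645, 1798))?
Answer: sqrt(4458270) ≈ 2111.5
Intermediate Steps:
K(k, q) = -791 (K(k, q) = -239 - 552 = -791)
sqrt(4459061 + K(645, 1798)) = sqrt(4459061 - 791) = sqrt(4458270)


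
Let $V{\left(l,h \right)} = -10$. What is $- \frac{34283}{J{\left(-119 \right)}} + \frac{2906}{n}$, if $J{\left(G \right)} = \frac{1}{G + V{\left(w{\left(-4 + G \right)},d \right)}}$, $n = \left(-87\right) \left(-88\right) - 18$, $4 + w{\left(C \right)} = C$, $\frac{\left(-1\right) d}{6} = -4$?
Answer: $\frac{16889555686}{3819} \approx 4.4225 \cdot 10^{6}$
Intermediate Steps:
$d = 24$ ($d = \left(-6\right) \left(-4\right) = 24$)
$w{\left(C \right)} = -4 + C$
$n = 7638$ ($n = 7656 - 18 = 7638$)
$J{\left(G \right)} = \frac{1}{-10 + G}$ ($J{\left(G \right)} = \frac{1}{G - 10} = \frac{1}{-10 + G}$)
$- \frac{34283}{J{\left(-119 \right)}} + \frac{2906}{n} = - \frac{34283}{\frac{1}{-10 - 119}} + \frac{2906}{7638} = - \frac{34283}{\frac{1}{-129}} + 2906 \cdot \frac{1}{7638} = - \frac{34283}{- \frac{1}{129}} + \frac{1453}{3819} = \left(-34283\right) \left(-129\right) + \frac{1453}{3819} = 4422507 + \frac{1453}{3819} = \frac{16889555686}{3819}$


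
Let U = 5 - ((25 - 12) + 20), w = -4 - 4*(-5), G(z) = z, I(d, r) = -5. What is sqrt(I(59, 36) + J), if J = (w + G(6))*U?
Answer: 3*I*sqrt(69) ≈ 24.92*I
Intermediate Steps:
w = 16 (w = -4 + 20 = 16)
U = -28 (U = 5 - (13 + 20) = 5 - 1*33 = 5 - 33 = -28)
J = -616 (J = (16 + 6)*(-28) = 22*(-28) = -616)
sqrt(I(59, 36) + J) = sqrt(-5 - 616) = sqrt(-621) = 3*I*sqrt(69)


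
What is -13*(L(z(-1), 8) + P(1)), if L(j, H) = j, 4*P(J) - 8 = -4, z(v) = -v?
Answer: -26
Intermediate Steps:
P(J) = 1 (P(J) = 2 + (¼)*(-4) = 2 - 1 = 1)
-13*(L(z(-1), 8) + P(1)) = -13*(-1*(-1) + 1) = -13*(1 + 1) = -13*2 = -26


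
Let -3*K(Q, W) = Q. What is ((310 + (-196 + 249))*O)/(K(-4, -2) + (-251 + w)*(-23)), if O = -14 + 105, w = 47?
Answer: 9009/1280 ≈ 7.0383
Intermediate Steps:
K(Q, W) = -Q/3
O = 91
((310 + (-196 + 249))*O)/(K(-4, -2) + (-251 + w)*(-23)) = ((310 + (-196 + 249))*91)/(-⅓*(-4) + (-251 + 47)*(-23)) = ((310 + 53)*91)/(4/3 - 204*(-23)) = (363*91)/(4/3 + 4692) = 33033/(14080/3) = 33033*(3/14080) = 9009/1280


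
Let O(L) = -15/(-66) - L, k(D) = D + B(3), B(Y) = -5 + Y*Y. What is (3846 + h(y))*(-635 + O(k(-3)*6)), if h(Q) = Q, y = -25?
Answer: -53864637/22 ≈ -2.4484e+6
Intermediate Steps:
B(Y) = -5 + Y²
k(D) = 4 + D (k(D) = D + (-5 + 3²) = D + (-5 + 9) = D + 4 = 4 + D)
O(L) = 5/22 - L (O(L) = -15*(-1/66) - L = 5/22 - L)
(3846 + h(y))*(-635 + O(k(-3)*6)) = (3846 - 25)*(-635 + (5/22 - (4 - 3)*6)) = 3821*(-635 + (5/22 - 6)) = 3821*(-635 - 127/22) = 3821*(-14097/22) = -53864637/22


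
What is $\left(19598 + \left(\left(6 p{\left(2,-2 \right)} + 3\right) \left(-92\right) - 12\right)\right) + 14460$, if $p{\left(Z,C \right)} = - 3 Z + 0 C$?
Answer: $37082$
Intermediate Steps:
$p{\left(Z,C \right)} = - 3 Z$ ($p{\left(Z,C \right)} = - 3 Z + 0 = - 3 Z$)
$\left(19598 + \left(\left(6 p{\left(2,-2 \right)} + 3\right) \left(-92\right) - 12\right)\right) + 14460 = \left(19598 - \left(12 - \left(6 \left(\left(-3\right) 2\right) + 3\right) \left(-92\right)\right)\right) + 14460 = \left(19598 - \left(12 - \left(6 \left(-6\right) + 3\right) \left(-92\right)\right)\right) + 14460 = \left(19598 - \left(12 - \left(-36 + 3\right) \left(-92\right)\right)\right) + 14460 = \left(19598 - -3024\right) + 14460 = \left(19598 + \left(3036 - 12\right)\right) + 14460 = \left(19598 + 3024\right) + 14460 = 22622 + 14460 = 37082$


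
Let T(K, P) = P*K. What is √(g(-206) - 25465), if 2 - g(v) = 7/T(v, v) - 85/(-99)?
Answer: I*√1176756313535/6798 ≈ 159.57*I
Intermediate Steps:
T(K, P) = K*P
g(v) = 113/99 - 7/v² (g(v) = 2 - (7/((v*v)) - 85/(-99)) = 2 - (7/(v²) - 85*(-1/99)) = 2 - (7/v² + 85/99) = 2 - (85/99 + 7/v²) = 2 + (-85/99 - 7/v²) = 113/99 - 7/v²)
√(g(-206) - 25465) = √((113/99 - 7/(-206)²) - 25465) = √((113/99 - 7*1/42436) - 25465) = √((113/99 - 7/42436) - 25465) = √(4794575/4201164 - 25465) = √(-106977846685/4201164) = I*√1176756313535/6798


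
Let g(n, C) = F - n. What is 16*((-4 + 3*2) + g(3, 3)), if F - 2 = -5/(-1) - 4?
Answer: 32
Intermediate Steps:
F = 3 (F = 2 + (-5/(-1) - 4) = 2 + (-5*(-1) - 4) = 2 + (5 - 4) = 2 + 1 = 3)
g(n, C) = 3 - n
16*((-4 + 3*2) + g(3, 3)) = 16*((-4 + 3*2) + (3 - 1*3)) = 16*((-4 + 6) + (3 - 3)) = 16*(2 + 0) = 16*2 = 32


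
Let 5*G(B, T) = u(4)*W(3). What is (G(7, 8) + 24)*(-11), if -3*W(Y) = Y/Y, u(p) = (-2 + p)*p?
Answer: -3872/15 ≈ -258.13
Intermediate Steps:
u(p) = p*(-2 + p)
W(Y) = -⅓ (W(Y) = -Y/(3*Y) = -⅓*1 = -⅓)
G(B, T) = -8/15 (G(B, T) = ((4*(-2 + 4))*(-⅓))/5 = ((4*2)*(-⅓))/5 = (8*(-⅓))/5 = (⅕)*(-8/3) = -8/15)
(G(7, 8) + 24)*(-11) = (-8/15 + 24)*(-11) = (352/15)*(-11) = -3872/15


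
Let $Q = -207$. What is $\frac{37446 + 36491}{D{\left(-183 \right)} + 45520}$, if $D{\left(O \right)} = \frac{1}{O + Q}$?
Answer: $\frac{28835430}{17752799} \approx 1.6243$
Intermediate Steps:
$D{\left(O \right)} = \frac{1}{-207 + O}$ ($D{\left(O \right)} = \frac{1}{O - 207} = \frac{1}{-207 + O}$)
$\frac{37446 + 36491}{D{\left(-183 \right)} + 45520} = \frac{37446 + 36491}{\frac{1}{-207 - 183} + 45520} = \frac{73937}{\frac{1}{-390} + 45520} = \frac{73937}{- \frac{1}{390} + 45520} = \frac{73937}{\frac{17752799}{390}} = 73937 \cdot \frac{390}{17752799} = \frac{28835430}{17752799}$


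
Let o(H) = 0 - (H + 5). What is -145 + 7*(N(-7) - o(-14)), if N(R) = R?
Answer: -257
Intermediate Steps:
o(H) = -5 - H (o(H) = 0 - (5 + H) = 0 + (-5 - H) = -5 - H)
-145 + 7*(N(-7) - o(-14)) = -145 + 7*(-7 - (-5 - 1*(-14))) = -145 + 7*(-7 - (-5 + 14)) = -145 + 7*(-7 - 1*9) = -145 + 7*(-7 - 9) = -145 + 7*(-16) = -145 - 112 = -257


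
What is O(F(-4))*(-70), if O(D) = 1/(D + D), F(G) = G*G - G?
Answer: -7/4 ≈ -1.7500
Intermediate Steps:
F(G) = G² - G
O(D) = 1/(2*D)
O(F(-4))*(-70) = (1/(2*((-4*(-1 - 4)))))*(-70) = (1/(2*((-4*(-5)))))*(-70) = ((½)/20)*(-70) = ((½)*(1/20))*(-70) = (1/40)*(-70) = -7/4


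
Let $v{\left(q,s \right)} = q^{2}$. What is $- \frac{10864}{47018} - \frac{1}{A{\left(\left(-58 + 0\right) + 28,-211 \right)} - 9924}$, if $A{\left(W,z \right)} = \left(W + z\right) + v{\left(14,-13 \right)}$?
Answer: $- \frac{54128099}{234361221} \approx -0.23096$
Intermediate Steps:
$A{\left(W,z \right)} = 196 + W + z$ ($A{\left(W,z \right)} = \left(W + z\right) + 14^{2} = \left(W + z\right) + 196 = 196 + W + z$)
$- \frac{10864}{47018} - \frac{1}{A{\left(\left(-58 + 0\right) + 28,-211 \right)} - 9924} = - \frac{10864}{47018} - \frac{1}{\left(196 + \left(\left(-58 + 0\right) + 28\right) - 211\right) - 9924} = \left(-10864\right) \frac{1}{47018} - \frac{1}{\left(196 + \left(-58 + 28\right) - 211\right) - 9924} = - \frac{5432}{23509} - \frac{1}{\left(196 - 30 - 211\right) - 9924} = - \frac{5432}{23509} - \frac{1}{-45 - 9924} = - \frac{5432}{23509} - \frac{1}{-9969} = - \frac{5432}{23509} - - \frac{1}{9969} = - \frac{5432}{23509} + \frac{1}{9969} = - \frac{54128099}{234361221}$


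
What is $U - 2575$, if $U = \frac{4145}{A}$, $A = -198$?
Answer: $- \frac{513995}{198} \approx -2595.9$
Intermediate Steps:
$U = - \frac{4145}{198}$ ($U = \frac{4145}{-198} = 4145 \left(- \frac{1}{198}\right) = - \frac{4145}{198} \approx -20.934$)
$U - 2575 = - \frac{4145}{198} - 2575 = - \frac{513995}{198}$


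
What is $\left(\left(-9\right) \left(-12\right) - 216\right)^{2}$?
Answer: $11664$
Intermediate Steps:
$\left(\left(-9\right) \left(-12\right) - 216\right)^{2} = \left(108 - 216\right)^{2} = \left(-108\right)^{2} = 11664$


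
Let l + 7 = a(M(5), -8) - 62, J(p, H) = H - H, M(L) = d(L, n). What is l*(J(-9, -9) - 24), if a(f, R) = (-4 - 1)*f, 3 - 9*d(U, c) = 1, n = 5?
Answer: 5048/3 ≈ 1682.7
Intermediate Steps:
d(U, c) = 2/9 (d(U, c) = ⅓ - ⅑*1 = ⅓ - ⅑ = 2/9)
M(L) = 2/9
a(f, R) = -5*f
J(p, H) = 0
l = -631/9 (l = -7 + (-5*2/9 - 62) = -7 + (-10/9 - 62) = -7 - 568/9 = -631/9 ≈ -70.111)
l*(J(-9, -9) - 24) = -631*(0 - 24)/9 = -631/9*(-24) = 5048/3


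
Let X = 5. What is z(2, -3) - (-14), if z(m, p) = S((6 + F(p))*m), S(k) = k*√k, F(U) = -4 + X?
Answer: 14 + 14*√14 ≈ 66.383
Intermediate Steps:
F(U) = 1 (F(U) = -4 + 5 = 1)
S(k) = k^(3/2)
z(m, p) = 7*√7*m^(3/2) (z(m, p) = ((6 + 1)*m)^(3/2) = (7*m)^(3/2) = 7*√7*m^(3/2))
z(2, -3) - (-14) = 7*√7*2^(3/2) - (-14) = 7*√7*(2*√2) - 1*(-14) = 14*√14 + 14 = 14 + 14*√14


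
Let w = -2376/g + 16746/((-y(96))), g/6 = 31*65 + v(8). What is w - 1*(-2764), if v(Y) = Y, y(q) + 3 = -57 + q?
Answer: 27900863/12138 ≈ 2298.6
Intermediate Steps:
y(q) = -60 + q (y(q) = -3 + (-57 + q) = -60 + q)
g = 12138 (g = 6*(31*65 + 8) = 6*(2015 + 8) = 6*2023 = 12138)
w = -5648569/12138 (w = -2376/12138 + 16746/((-(-60 + 96))) = -2376*1/12138 + 16746/((-1*36)) = -396/2023 + 16746/(-36) = -396/2023 + 16746*(-1/36) = -396/2023 - 2791/6 = -5648569/12138 ≈ -465.36)
w - 1*(-2764) = -5648569/12138 - 1*(-2764) = -5648569/12138 + 2764 = 27900863/12138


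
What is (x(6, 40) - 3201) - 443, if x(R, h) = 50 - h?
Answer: -3634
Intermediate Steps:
(x(6, 40) - 3201) - 443 = ((50 - 1*40) - 3201) - 443 = ((50 - 40) - 3201) - 443 = (10 - 3201) - 443 = -3191 - 443 = -3634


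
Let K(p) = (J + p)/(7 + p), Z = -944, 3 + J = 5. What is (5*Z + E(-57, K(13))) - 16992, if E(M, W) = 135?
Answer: -21577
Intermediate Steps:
J = 2 (J = -3 + 5 = 2)
K(p) = (2 + p)/(7 + p)
(5*Z + E(-57, K(13))) - 16992 = (5*(-944) + 135) - 16992 = (-4720 + 135) - 16992 = -4585 - 16992 = -21577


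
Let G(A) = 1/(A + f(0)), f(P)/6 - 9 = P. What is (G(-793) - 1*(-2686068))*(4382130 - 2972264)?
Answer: 2798590003340366/739 ≈ 3.7870e+12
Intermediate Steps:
f(P) = 54 + 6*P
G(A) = 1/(54 + A) (G(A) = 1/(A + (54 + 6*0)) = 1/(A + (54 + 0)) = 1/(A + 54) = 1/(54 + A))
(G(-793) - 1*(-2686068))*(4382130 - 2972264) = (1/(54 - 793) - 1*(-2686068))*(4382130 - 2972264) = (1/(-739) + 2686068)*1409866 = (-1/739 + 2686068)*1409866 = (1985004251/739)*1409866 = 2798590003340366/739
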